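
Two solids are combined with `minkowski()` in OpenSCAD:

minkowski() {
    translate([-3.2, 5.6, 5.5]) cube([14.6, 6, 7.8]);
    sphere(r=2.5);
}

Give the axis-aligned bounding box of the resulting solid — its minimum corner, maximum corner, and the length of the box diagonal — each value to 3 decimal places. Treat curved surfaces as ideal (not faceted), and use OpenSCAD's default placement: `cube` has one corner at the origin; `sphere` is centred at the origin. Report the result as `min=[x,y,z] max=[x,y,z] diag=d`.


min=[-5.700,3.100,3.000] max=[13.900,14.100,15.800] diag=25.865

A = translate([-3.2, 5.6, 5.5]) cube([14.6, 6, 7.8]) → bbox [-3.2,5.6,5.5] .. [11.4,11.6,13.3]
B = sphere(r=2.5) → bbox [-2.5,-2.5,-2.5] .. [2.5,2.5,2.5]
lo = A.lo+B.lo = [-3.2-2.5, 5.6-2.5, 5.5-2.5] = [-5.700,3.100,3.000]
hi = A.hi+B.hi = [11.4+2.5, 11.6+2.5, 13.3+2.5] = [13.900,14.100,15.800]
diag = √(19.6²+11²+12.8²) = √669 = 25.865


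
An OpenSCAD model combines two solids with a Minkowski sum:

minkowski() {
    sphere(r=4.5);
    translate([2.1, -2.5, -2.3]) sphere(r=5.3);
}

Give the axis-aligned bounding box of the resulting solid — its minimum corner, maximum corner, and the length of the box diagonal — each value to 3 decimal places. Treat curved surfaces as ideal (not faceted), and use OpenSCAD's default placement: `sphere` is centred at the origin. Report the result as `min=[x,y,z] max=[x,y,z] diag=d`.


A = translate([2.1, -2.5, -2.3]) sphere(r=5.3) → bbox [-3.2,-7.8,-7.6] .. [7.4,2.8,3]
B = sphere(r=4.5) → bbox [-4.5,-4.5,-4.5] .. [4.5,4.5,4.5]
lo = A.lo+B.lo = [-3.2-4.5, -7.8-4.5, -7.6-4.5] = [-7.700,-12.300,-12.100]
hi = A.hi+B.hi = [7.4+4.5, 2.8+4.5, 3+4.5] = [11.900,7.300,7.500]
diag = √(19.6²+19.6²+19.6²) = √1152.48 = 33.948

min=[-7.700,-12.300,-12.100] max=[11.900,7.300,7.500] diag=33.948


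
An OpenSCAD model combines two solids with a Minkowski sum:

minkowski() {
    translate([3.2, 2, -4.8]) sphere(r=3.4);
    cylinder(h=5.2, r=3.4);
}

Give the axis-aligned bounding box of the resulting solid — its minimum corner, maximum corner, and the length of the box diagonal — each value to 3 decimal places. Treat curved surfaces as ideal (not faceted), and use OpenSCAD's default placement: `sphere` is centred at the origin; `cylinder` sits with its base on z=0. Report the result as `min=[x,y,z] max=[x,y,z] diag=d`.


A = translate([3.2, 2, -4.8]) sphere(r=3.4) → bbox [-0.2,-1.4,-8.2] .. [6.6,5.4,-1.4]
B = cylinder(h=5.2, r=3.4) → bbox [-3.4,-3.4,0] .. [3.4,3.4,5.2]
lo = A.lo+B.lo = [-0.2-3.4, -1.4-3.4, -8.2+0] = [-3.600,-4.800,-8.200]
hi = A.hi+B.hi = [6.6+3.4, 5.4+3.4, -1.4+5.2] = [10.000,8.800,3.800]
diag = √(13.6²+13.6²+12²) = √513.92 = 22.670

min=[-3.600,-4.800,-8.200] max=[10.000,8.800,3.800] diag=22.670


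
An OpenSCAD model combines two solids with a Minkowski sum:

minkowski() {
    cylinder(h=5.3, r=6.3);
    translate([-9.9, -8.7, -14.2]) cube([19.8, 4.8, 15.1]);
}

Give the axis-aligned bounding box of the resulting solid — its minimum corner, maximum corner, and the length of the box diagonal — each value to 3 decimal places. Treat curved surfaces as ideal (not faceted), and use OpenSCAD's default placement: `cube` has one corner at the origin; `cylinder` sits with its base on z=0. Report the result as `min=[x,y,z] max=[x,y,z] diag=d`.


A = translate([-9.9, -8.7, -14.2]) cube([19.8, 4.8, 15.1]) → bbox [-9.9,-8.7,-14.2] .. [9.9,-3.9,0.9]
B = cylinder(h=5.3, r=6.3) → bbox [-6.3,-6.3,0] .. [6.3,6.3,5.3]
lo = A.lo+B.lo = [-9.9-6.3, -8.7-6.3, -14.2+0] = [-16.200,-15.000,-14.200]
hi = A.hi+B.hi = [9.9+6.3, -3.9+6.3, 0.9+5.3] = [16.200,2.400,6.200]
diag = √(32.4²+17.4²+20.4²) = √1768.68 = 42.056

min=[-16.200,-15.000,-14.200] max=[16.200,2.400,6.200] diag=42.056


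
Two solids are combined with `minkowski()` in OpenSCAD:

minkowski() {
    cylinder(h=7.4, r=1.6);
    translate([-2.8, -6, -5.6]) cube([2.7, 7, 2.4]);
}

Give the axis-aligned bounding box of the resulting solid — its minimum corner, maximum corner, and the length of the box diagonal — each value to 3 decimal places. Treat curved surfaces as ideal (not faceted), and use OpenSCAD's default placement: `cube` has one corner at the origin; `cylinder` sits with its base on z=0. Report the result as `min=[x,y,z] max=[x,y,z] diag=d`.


min=[-4.400,-7.600,-5.600] max=[1.500,2.600,4.200] diag=15.326

A = translate([-2.8, -6, -5.6]) cube([2.7, 7, 2.4]) → bbox [-2.8,-6,-5.6] .. [-0.1,1,-3.2]
B = cylinder(h=7.4, r=1.6) → bbox [-1.6,-1.6,0] .. [1.6,1.6,7.4]
lo = A.lo+B.lo = [-2.8-1.6, -6-1.6, -5.6+0] = [-4.400,-7.600,-5.600]
hi = A.hi+B.hi = [-0.1+1.6, 1+1.6, -3.2+7.4] = [1.500,2.600,4.200]
diag = √(5.9²+10.2²+9.8²) = √234.89 = 15.326


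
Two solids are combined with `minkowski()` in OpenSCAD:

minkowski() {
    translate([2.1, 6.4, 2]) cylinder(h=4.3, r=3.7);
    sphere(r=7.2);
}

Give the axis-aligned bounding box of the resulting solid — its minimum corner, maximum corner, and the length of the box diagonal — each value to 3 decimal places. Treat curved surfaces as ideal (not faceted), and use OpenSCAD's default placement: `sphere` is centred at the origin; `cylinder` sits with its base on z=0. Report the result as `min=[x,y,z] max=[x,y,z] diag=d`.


min=[-8.800,-4.500,-5.200] max=[13.000,17.300,13.500] diag=36.058

A = translate([2.1, 6.4, 2]) cylinder(h=4.3, r=3.7) → bbox [-1.6,2.7,2] .. [5.8,10.1,6.3]
B = sphere(r=7.2) → bbox [-7.2,-7.2,-7.2] .. [7.2,7.2,7.2]
lo = A.lo+B.lo = [-1.6-7.2, 2.7-7.2, 2-7.2] = [-8.800,-4.500,-5.200]
hi = A.hi+B.hi = [5.8+7.2, 10.1+7.2, 6.3+7.2] = [13.000,17.300,13.500]
diag = √(21.8²+21.8²+18.7²) = √1300.17 = 36.058


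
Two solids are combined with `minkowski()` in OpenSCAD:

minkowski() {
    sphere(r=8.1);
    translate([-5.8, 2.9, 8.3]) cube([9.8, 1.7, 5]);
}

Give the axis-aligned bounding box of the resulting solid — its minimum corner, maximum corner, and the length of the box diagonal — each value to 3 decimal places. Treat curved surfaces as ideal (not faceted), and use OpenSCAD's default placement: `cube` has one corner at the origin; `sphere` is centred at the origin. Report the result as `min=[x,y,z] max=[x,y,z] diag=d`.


A = translate([-5.8, 2.9, 8.3]) cube([9.8, 1.7, 5]) → bbox [-5.8,2.9,8.3] .. [4,4.6,13.3]
B = sphere(r=8.1) → bbox [-8.1,-8.1,-8.1] .. [8.1,8.1,8.1]
lo = A.lo+B.lo = [-5.8-8.1, 2.9-8.1, 8.3-8.1] = [-13.900,-5.200,0.200]
hi = A.hi+B.hi = [4+8.1, 4.6+8.1, 13.3+8.1] = [12.100,12.700,21.400]
diag = √(26²+17.9²+21.2²) = √1445.85 = 38.024

min=[-13.900,-5.200,0.200] max=[12.100,12.700,21.400] diag=38.024


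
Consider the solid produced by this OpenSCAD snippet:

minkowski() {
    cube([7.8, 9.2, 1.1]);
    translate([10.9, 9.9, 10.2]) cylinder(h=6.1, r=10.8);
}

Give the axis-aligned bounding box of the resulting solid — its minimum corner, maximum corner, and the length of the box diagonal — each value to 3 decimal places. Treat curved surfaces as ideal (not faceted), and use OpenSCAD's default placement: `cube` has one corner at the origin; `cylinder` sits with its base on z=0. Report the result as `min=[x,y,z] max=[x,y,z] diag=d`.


min=[0.100,-0.900,10.200] max=[29.500,29.900,17.400] diag=43.184

A = translate([10.9, 9.9, 10.2]) cylinder(h=6.1, r=10.8) → bbox [0.1,-0.9,10.2] .. [21.7,20.7,16.3]
B = cube([7.8, 9.2, 1.1]) → bbox [0,0,0] .. [7.8,9.2,1.1]
lo = A.lo+B.lo = [0.1+0, -0.9+0, 10.2+0] = [0.100,-0.900,10.200]
hi = A.hi+B.hi = [21.7+7.8, 20.7+9.2, 16.3+1.1] = [29.500,29.900,17.400]
diag = √(29.4²+30.8²+7.2²) = √1864.84 = 43.184


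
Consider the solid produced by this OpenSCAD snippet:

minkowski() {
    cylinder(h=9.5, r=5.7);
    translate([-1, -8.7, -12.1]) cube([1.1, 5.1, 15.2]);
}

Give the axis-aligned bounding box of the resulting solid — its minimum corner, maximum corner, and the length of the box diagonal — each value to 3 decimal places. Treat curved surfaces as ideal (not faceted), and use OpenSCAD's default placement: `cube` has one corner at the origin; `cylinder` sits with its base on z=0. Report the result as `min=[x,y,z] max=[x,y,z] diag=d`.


A = translate([-1, -8.7, -12.1]) cube([1.1, 5.1, 15.2]) → bbox [-1,-8.7,-12.1] .. [0.1,-3.6,3.1]
B = cylinder(h=9.5, r=5.7) → bbox [-5.7,-5.7,0] .. [5.7,5.7,9.5]
lo = A.lo+B.lo = [-1-5.7, -8.7-5.7, -12.1+0] = [-6.700,-14.400,-12.100]
hi = A.hi+B.hi = [0.1+5.7, -3.6+5.7, 3.1+9.5] = [5.800,2.100,12.600]
diag = √(12.5²+16.5²+24.7²) = √1038.59 = 32.227

min=[-6.700,-14.400,-12.100] max=[5.800,2.100,12.600] diag=32.227


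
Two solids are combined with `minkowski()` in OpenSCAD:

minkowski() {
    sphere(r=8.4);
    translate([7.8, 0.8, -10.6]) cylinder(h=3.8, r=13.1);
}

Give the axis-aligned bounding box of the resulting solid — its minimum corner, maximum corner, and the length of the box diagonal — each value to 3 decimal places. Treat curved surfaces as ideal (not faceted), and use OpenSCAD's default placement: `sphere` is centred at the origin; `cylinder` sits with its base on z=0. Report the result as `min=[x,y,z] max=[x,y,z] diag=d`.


A = translate([7.8, 0.8, -10.6]) cylinder(h=3.8, r=13.1) → bbox [-5.3,-12.3,-10.6] .. [20.9,13.9,-6.8]
B = sphere(r=8.4) → bbox [-8.4,-8.4,-8.4] .. [8.4,8.4,8.4]
lo = A.lo+B.lo = [-5.3-8.4, -12.3-8.4, -10.6-8.4] = [-13.700,-20.700,-19.000]
hi = A.hi+B.hi = [20.9+8.4, 13.9+8.4, -6.8+8.4] = [29.300,22.300,1.600]
diag = √(43²+43²+20.6²) = √4122.36 = 64.206

min=[-13.700,-20.700,-19.000] max=[29.300,22.300,1.600] diag=64.206


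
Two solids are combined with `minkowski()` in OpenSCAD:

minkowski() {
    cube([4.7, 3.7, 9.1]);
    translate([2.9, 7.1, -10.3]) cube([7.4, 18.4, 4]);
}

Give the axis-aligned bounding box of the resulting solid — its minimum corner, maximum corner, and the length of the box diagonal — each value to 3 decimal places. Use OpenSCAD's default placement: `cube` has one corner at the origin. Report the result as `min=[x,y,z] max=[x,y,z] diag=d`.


A = translate([2.9, 7.1, -10.3]) cube([7.4, 18.4, 4]) → bbox [2.9,7.1,-10.3] .. [10.3,25.5,-6.3]
B = cube([4.7, 3.7, 9.1]) → bbox [0,0,0] .. [4.7,3.7,9.1]
lo = A.lo+B.lo = [2.9+0, 7.1+0, -10.3+0] = [2.900,7.100,-10.300]
hi = A.hi+B.hi = [10.3+4.7, 25.5+3.7, -6.3+9.1] = [15.000,29.200,2.800]
diag = √(12.1²+22.1²+13.1²) = √806.43 = 28.398

min=[2.900,7.100,-10.300] max=[15.000,29.200,2.800] diag=28.398


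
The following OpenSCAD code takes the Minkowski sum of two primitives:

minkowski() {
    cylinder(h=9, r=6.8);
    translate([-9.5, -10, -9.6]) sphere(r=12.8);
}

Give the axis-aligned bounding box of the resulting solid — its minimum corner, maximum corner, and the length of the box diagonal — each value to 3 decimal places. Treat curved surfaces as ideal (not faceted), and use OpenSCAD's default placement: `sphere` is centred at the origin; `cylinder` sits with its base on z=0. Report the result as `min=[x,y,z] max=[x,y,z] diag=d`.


A = translate([-9.5, -10, -9.6]) sphere(r=12.8) → bbox [-22.3,-22.8,-22.4] .. [3.3,2.8,3.2]
B = cylinder(h=9, r=6.8) → bbox [-6.8,-6.8,0] .. [6.8,6.8,9]
lo = A.lo+B.lo = [-22.3-6.8, -22.8-6.8, -22.4+0] = [-29.100,-29.600,-22.400]
hi = A.hi+B.hi = [3.3+6.8, 2.8+6.8, 3.2+9] = [10.100,9.600,12.200]
diag = √(39.2²+39.2²+34.6²) = √4270.44 = 65.349

min=[-29.100,-29.600,-22.400] max=[10.100,9.600,12.200] diag=65.349


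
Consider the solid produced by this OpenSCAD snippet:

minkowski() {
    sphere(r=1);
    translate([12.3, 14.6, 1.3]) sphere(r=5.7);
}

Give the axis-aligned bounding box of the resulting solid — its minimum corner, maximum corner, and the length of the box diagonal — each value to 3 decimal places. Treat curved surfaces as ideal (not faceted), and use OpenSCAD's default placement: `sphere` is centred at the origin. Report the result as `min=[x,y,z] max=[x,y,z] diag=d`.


A = translate([12.3, 14.6, 1.3]) sphere(r=5.7) → bbox [6.6,8.9,-4.4] .. [18,20.3,7]
B = sphere(r=1) → bbox [-1,-1,-1] .. [1,1,1]
lo = A.lo+B.lo = [6.6-1, 8.9-1, -4.4-1] = [5.600,7.900,-5.400]
hi = A.hi+B.hi = [18+1, 20.3+1, 7+1] = [19.000,21.300,8.000]
diag = √(13.4²+13.4²+13.4²) = √538.68 = 23.209

min=[5.600,7.900,-5.400] max=[19.000,21.300,8.000] diag=23.209


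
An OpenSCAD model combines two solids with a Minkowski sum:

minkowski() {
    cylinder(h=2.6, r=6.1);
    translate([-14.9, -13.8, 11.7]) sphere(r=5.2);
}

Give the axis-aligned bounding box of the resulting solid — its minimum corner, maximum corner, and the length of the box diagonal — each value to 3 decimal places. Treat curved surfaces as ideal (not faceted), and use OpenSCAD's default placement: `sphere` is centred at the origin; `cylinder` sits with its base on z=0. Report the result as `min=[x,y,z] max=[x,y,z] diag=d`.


A = translate([-14.9, -13.8, 11.7]) sphere(r=5.2) → bbox [-20.1,-19,6.5] .. [-9.7,-8.6,16.9]
B = cylinder(h=2.6, r=6.1) → bbox [-6.1,-6.1,0] .. [6.1,6.1,2.6]
lo = A.lo+B.lo = [-20.1-6.1, -19-6.1, 6.5+0] = [-26.200,-25.100,6.500]
hi = A.hi+B.hi = [-9.7+6.1, -8.6+6.1, 16.9+2.6] = [-3.600,-2.500,19.500]
diag = √(22.6²+22.6²+13²) = √1190.52 = 34.504

min=[-26.200,-25.100,6.500] max=[-3.600,-2.500,19.500] diag=34.504


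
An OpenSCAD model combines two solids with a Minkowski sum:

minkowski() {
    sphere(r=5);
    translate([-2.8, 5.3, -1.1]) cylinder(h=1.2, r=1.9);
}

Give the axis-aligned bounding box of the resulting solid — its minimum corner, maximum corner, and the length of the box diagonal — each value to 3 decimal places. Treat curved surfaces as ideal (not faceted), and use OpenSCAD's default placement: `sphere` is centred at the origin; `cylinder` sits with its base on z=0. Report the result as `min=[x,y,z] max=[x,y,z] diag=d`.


min=[-9.700,-1.600,-6.100] max=[4.100,12.200,5.100] diag=22.502

A = translate([-2.8, 5.3, -1.1]) cylinder(h=1.2, r=1.9) → bbox [-4.7,3.4,-1.1] .. [-0.9,7.2,0.1]
B = sphere(r=5) → bbox [-5,-5,-5] .. [5,5,5]
lo = A.lo+B.lo = [-4.7-5, 3.4-5, -1.1-5] = [-9.700,-1.600,-6.100]
hi = A.hi+B.hi = [-0.9+5, 7.2+5, 0.1+5] = [4.100,12.200,5.100]
diag = √(13.8²+13.8²+11.2²) = √506.32 = 22.502


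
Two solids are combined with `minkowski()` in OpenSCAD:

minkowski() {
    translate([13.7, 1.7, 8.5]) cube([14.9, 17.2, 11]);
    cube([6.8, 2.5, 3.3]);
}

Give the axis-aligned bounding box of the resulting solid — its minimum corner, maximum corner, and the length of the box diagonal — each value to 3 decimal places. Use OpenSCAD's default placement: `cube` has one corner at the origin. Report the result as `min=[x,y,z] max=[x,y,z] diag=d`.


A = translate([13.7, 1.7, 8.5]) cube([14.9, 17.2, 11]) → bbox [13.7,1.7,8.5] .. [28.6,18.9,19.5]
B = cube([6.8, 2.5, 3.3]) → bbox [0,0,0] .. [6.8,2.5,3.3]
lo = A.lo+B.lo = [13.7+0, 1.7+0, 8.5+0] = [13.700,1.700,8.500]
hi = A.hi+B.hi = [28.6+6.8, 18.9+2.5, 19.5+3.3] = [35.400,21.400,22.800]
diag = √(21.7²+19.7²+14.3²) = √1063.47 = 32.611

min=[13.700,1.700,8.500] max=[35.400,21.400,22.800] diag=32.611


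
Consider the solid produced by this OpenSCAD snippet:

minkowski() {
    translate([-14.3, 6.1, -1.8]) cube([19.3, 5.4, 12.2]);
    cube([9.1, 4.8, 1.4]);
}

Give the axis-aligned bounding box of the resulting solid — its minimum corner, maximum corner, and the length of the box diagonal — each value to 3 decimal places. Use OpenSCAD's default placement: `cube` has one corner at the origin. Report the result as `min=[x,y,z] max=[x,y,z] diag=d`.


min=[-14.300,6.100,-1.800] max=[14.100,16.300,11.800] diag=33.099

A = translate([-14.3, 6.1, -1.8]) cube([19.3, 5.4, 12.2]) → bbox [-14.3,6.1,-1.8] .. [5,11.5,10.4]
B = cube([9.1, 4.8, 1.4]) → bbox [0,0,0] .. [9.1,4.8,1.4]
lo = A.lo+B.lo = [-14.3+0, 6.1+0, -1.8+0] = [-14.300,6.100,-1.800]
hi = A.hi+B.hi = [5+9.1, 11.5+4.8, 10.4+1.4] = [14.100,16.300,11.800]
diag = √(28.4²+10.2²+13.6²) = √1095.56 = 33.099


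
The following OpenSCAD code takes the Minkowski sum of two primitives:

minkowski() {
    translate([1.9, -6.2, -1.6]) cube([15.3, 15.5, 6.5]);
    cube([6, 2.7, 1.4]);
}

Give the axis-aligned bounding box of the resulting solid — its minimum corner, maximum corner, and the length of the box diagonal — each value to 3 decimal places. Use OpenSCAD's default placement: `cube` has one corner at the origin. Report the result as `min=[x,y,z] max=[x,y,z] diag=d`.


min=[1.900,-6.200,-1.600] max=[23.200,12.000,6.300] diag=29.109

A = translate([1.9, -6.2, -1.6]) cube([15.3, 15.5, 6.5]) → bbox [1.9,-6.2,-1.6] .. [17.2,9.3,4.9]
B = cube([6, 2.7, 1.4]) → bbox [0,0,0] .. [6,2.7,1.4]
lo = A.lo+B.lo = [1.9+0, -6.2+0, -1.6+0] = [1.900,-6.200,-1.600]
hi = A.hi+B.hi = [17.2+6, 9.3+2.7, 4.9+1.4] = [23.200,12.000,6.300]
diag = √(21.3²+18.2²+7.9²) = √847.34 = 29.109


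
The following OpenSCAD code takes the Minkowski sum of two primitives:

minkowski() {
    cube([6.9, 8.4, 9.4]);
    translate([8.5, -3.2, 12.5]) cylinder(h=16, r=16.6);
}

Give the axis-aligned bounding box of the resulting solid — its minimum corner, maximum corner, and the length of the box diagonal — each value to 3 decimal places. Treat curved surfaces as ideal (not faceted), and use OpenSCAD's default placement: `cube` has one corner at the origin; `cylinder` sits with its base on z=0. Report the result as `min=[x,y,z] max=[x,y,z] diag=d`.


A = translate([8.5, -3.2, 12.5]) cylinder(h=16, r=16.6) → bbox [-8.1,-19.8,12.5] .. [25.1,13.4,28.5]
B = cube([6.9, 8.4, 9.4]) → bbox [0,0,0] .. [6.9,8.4,9.4]
lo = A.lo+B.lo = [-8.1+0, -19.8+0, 12.5+0] = [-8.100,-19.800,12.500]
hi = A.hi+B.hi = [25.1+6.9, 13.4+8.4, 28.5+9.4] = [32.000,21.800,37.900]
diag = √(40.1²+41.6²+25.4²) = √3983.73 = 63.117

min=[-8.100,-19.800,12.500] max=[32.000,21.800,37.900] diag=63.117


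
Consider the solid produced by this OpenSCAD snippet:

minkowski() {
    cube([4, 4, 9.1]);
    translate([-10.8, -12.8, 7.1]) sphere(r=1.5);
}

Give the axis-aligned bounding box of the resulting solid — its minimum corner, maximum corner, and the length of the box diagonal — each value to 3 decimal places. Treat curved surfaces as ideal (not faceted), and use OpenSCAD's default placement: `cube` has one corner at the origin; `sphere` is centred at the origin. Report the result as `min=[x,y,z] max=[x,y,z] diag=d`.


A = translate([-10.8, -12.8, 7.1]) sphere(r=1.5) → bbox [-12.3,-14.3,5.6] .. [-9.3,-11.3,8.6]
B = cube([4, 4, 9.1]) → bbox [0,0,0] .. [4,4,9.1]
lo = A.lo+B.lo = [-12.3+0, -14.3+0, 5.6+0] = [-12.300,-14.300,5.600]
hi = A.hi+B.hi = [-9.3+4, -11.3+4, 8.6+9.1] = [-5.300,-7.300,17.700]
diag = √(7²+7²+12.1²) = √244.41 = 15.634

min=[-12.300,-14.300,5.600] max=[-5.300,-7.300,17.700] diag=15.634


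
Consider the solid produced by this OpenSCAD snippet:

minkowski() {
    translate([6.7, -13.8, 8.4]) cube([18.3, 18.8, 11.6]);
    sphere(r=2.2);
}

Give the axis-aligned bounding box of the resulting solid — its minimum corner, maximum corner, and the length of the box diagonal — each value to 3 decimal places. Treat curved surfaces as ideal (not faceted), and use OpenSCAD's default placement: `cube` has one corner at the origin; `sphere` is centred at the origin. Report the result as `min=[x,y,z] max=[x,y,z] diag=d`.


min=[4.500,-16.000,6.200] max=[27.200,7.200,22.200] diag=36.187

A = translate([6.7, -13.8, 8.4]) cube([18.3, 18.8, 11.6]) → bbox [6.7,-13.8,8.4] .. [25,5,20]
B = sphere(r=2.2) → bbox [-2.2,-2.2,-2.2] .. [2.2,2.2,2.2]
lo = A.lo+B.lo = [6.7-2.2, -13.8-2.2, 8.4-2.2] = [4.500,-16.000,6.200]
hi = A.hi+B.hi = [25+2.2, 5+2.2, 20+2.2] = [27.200,7.200,22.200]
diag = √(22.7²+23.2²+16²) = √1309.53 = 36.187


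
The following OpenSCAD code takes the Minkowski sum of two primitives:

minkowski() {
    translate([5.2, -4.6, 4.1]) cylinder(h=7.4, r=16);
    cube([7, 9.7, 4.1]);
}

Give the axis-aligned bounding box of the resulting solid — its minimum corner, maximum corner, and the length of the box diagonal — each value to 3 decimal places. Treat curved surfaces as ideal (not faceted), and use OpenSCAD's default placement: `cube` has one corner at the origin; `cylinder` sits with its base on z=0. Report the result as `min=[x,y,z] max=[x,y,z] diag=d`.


min=[-10.800,-20.600,4.100] max=[28.200,21.100,15.600] diag=58.242

A = translate([5.2, -4.6, 4.1]) cylinder(h=7.4, r=16) → bbox [-10.8,-20.6,4.1] .. [21.2,11.4,11.5]
B = cube([7, 9.7, 4.1]) → bbox [0,0,0] .. [7,9.7,4.1]
lo = A.lo+B.lo = [-10.8+0, -20.6+0, 4.1+0] = [-10.800,-20.600,4.100]
hi = A.hi+B.hi = [21.2+7, 11.4+9.7, 11.5+4.1] = [28.200,21.100,15.600]
diag = √(39²+41.7²+11.5²) = √3392.14 = 58.242


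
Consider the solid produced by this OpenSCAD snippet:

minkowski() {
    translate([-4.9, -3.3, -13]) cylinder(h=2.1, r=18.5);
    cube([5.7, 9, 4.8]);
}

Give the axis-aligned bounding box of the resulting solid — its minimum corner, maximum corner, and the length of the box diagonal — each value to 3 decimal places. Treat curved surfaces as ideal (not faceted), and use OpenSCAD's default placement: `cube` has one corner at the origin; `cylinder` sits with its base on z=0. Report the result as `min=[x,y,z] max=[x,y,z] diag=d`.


A = translate([-4.9, -3.3, -13]) cylinder(h=2.1, r=18.5) → bbox [-23.4,-21.8,-13] .. [13.6,15.2,-10.9]
B = cube([5.7, 9, 4.8]) → bbox [0,0,0] .. [5.7,9,4.8]
lo = A.lo+B.lo = [-23.4+0, -21.8+0, -13+0] = [-23.400,-21.800,-13.000]
hi = A.hi+B.hi = [13.6+5.7, 15.2+9, -10.9+4.8] = [19.300,24.200,-6.100]
diag = √(42.7²+46²+6.9²) = √3986.9 = 63.142

min=[-23.400,-21.800,-13.000] max=[19.300,24.200,-6.100] diag=63.142


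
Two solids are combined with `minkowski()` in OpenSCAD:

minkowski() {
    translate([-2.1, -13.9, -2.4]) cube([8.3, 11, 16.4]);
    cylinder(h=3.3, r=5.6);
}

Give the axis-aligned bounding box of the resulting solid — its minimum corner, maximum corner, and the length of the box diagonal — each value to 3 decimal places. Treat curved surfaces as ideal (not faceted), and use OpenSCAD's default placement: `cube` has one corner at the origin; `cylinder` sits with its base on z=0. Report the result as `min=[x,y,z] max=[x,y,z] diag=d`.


min=[-7.700,-19.500,-2.400] max=[11.800,2.700,17.300] diag=35.513

A = translate([-2.1, -13.9, -2.4]) cube([8.3, 11, 16.4]) → bbox [-2.1,-13.9,-2.4] .. [6.2,-2.9,14]
B = cylinder(h=3.3, r=5.6) → bbox [-5.6,-5.6,0] .. [5.6,5.6,3.3]
lo = A.lo+B.lo = [-2.1-5.6, -13.9-5.6, -2.4+0] = [-7.700,-19.500,-2.400]
hi = A.hi+B.hi = [6.2+5.6, -2.9+5.6, 14+3.3] = [11.800,2.700,17.300]
diag = √(19.5²+22.2²+19.7²) = √1261.18 = 35.513


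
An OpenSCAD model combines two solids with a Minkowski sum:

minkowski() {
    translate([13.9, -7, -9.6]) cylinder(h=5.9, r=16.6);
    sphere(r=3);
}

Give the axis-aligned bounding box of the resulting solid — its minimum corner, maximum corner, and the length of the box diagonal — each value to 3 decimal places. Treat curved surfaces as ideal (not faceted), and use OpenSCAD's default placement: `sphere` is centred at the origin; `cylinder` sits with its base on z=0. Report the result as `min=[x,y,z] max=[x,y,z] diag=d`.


min=[-5.700,-26.600,-12.600] max=[33.500,12.600,-0.700] diag=56.700

A = translate([13.9, -7, -9.6]) cylinder(h=5.9, r=16.6) → bbox [-2.7,-23.6,-9.6] .. [30.5,9.6,-3.7]
B = sphere(r=3) → bbox [-3,-3,-3] .. [3,3,3]
lo = A.lo+B.lo = [-2.7-3, -23.6-3, -9.6-3] = [-5.700,-26.600,-12.600]
hi = A.hi+B.hi = [30.5+3, 9.6+3, -3.7+3] = [33.500,12.600,-0.700]
diag = √(39.2²+39.2²+11.9²) = √3214.89 = 56.700


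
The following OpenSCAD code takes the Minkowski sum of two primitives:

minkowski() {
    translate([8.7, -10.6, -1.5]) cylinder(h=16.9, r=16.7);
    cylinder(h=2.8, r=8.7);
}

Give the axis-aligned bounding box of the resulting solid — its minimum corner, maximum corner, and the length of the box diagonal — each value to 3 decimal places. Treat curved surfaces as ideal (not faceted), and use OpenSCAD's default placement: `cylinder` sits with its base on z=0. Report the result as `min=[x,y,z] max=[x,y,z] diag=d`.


min=[-16.700,-36.000,-1.500] max=[34.100,14.800,18.200] diag=74.494

A = translate([8.7, -10.6, -1.5]) cylinder(h=16.9, r=16.7) → bbox [-8,-27.3,-1.5] .. [25.4,6.1,15.4]
B = cylinder(h=2.8, r=8.7) → bbox [-8.7,-8.7,0] .. [8.7,8.7,2.8]
lo = A.lo+B.lo = [-8-8.7, -27.3-8.7, -1.5+0] = [-16.700,-36.000,-1.500]
hi = A.hi+B.hi = [25.4+8.7, 6.1+8.7, 15.4+2.8] = [34.100,14.800,18.200]
diag = √(50.8²+50.8²+19.7²) = √5549.37 = 74.494


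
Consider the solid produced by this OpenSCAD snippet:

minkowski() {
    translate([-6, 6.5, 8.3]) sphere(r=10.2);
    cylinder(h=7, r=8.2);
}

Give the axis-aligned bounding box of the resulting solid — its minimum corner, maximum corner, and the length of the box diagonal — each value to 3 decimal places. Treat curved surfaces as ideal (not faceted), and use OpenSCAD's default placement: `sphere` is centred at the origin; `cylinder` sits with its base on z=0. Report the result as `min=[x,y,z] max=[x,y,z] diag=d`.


min=[-24.400,-11.900,-1.900] max=[12.400,24.900,25.500] diag=58.815

A = translate([-6, 6.5, 8.3]) sphere(r=10.2) → bbox [-16.2,-3.7,-1.9] .. [4.2,16.7,18.5]
B = cylinder(h=7, r=8.2) → bbox [-8.2,-8.2,0] .. [8.2,8.2,7]
lo = A.lo+B.lo = [-16.2-8.2, -3.7-8.2, -1.9+0] = [-24.400,-11.900,-1.900]
hi = A.hi+B.hi = [4.2+8.2, 16.7+8.2, 18.5+7] = [12.400,24.900,25.500]
diag = √(36.8²+36.8²+27.4²) = √3459.24 = 58.815


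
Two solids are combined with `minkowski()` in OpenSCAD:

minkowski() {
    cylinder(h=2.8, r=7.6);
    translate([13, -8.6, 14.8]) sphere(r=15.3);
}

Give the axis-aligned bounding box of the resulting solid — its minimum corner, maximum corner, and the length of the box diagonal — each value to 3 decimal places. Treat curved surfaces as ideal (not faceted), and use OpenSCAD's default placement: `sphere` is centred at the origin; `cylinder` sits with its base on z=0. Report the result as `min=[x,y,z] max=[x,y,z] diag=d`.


min=[-9.900,-31.500,-0.500] max=[35.900,14.300,32.900] diag=72.876

A = translate([13, -8.6, 14.8]) sphere(r=15.3) → bbox [-2.3,-23.9,-0.5] .. [28.3,6.7,30.1]
B = cylinder(h=2.8, r=7.6) → bbox [-7.6,-7.6,0] .. [7.6,7.6,2.8]
lo = A.lo+B.lo = [-2.3-7.6, -23.9-7.6, -0.5+0] = [-9.900,-31.500,-0.500]
hi = A.hi+B.hi = [28.3+7.6, 6.7+7.6, 30.1+2.8] = [35.900,14.300,32.900]
diag = √(45.8²+45.8²+33.4²) = √5310.84 = 72.876


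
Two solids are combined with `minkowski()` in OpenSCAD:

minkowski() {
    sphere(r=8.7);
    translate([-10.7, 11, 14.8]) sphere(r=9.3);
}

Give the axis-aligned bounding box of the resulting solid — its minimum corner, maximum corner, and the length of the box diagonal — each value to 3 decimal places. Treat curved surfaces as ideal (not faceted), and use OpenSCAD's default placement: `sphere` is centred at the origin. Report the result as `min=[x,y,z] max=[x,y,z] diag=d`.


A = translate([-10.7, 11, 14.8]) sphere(r=9.3) → bbox [-20,1.7,5.5] .. [-1.4,20.3,24.1]
B = sphere(r=8.7) → bbox [-8.7,-8.7,-8.7] .. [8.7,8.7,8.7]
lo = A.lo+B.lo = [-20-8.7, 1.7-8.7, 5.5-8.7] = [-28.700,-7.000,-3.200]
hi = A.hi+B.hi = [-1.4+8.7, 20.3+8.7, 24.1+8.7] = [7.300,29.000,32.800]
diag = √(36²+36²+36²) = √3888 = 62.354

min=[-28.700,-7.000,-3.200] max=[7.300,29.000,32.800] diag=62.354


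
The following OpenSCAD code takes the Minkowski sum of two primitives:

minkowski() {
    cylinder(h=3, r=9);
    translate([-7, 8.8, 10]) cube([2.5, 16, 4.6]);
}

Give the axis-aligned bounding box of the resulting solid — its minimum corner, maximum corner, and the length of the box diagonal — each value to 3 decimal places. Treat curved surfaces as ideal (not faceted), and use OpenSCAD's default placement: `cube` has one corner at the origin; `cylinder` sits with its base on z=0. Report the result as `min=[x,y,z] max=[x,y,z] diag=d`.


min=[-16.000,-0.200,10.000] max=[4.500,33.800,17.600] diag=40.423

A = translate([-7, 8.8, 10]) cube([2.5, 16, 4.6]) → bbox [-7,8.8,10] .. [-4.5,24.8,14.6]
B = cylinder(h=3, r=9) → bbox [-9,-9,0] .. [9,9,3]
lo = A.lo+B.lo = [-7-9, 8.8-9, 10+0] = [-16.000,-0.200,10.000]
hi = A.hi+B.hi = [-4.5+9, 24.8+9, 14.6+3] = [4.500,33.800,17.600]
diag = √(20.5²+34²+7.6²) = √1634.01 = 40.423


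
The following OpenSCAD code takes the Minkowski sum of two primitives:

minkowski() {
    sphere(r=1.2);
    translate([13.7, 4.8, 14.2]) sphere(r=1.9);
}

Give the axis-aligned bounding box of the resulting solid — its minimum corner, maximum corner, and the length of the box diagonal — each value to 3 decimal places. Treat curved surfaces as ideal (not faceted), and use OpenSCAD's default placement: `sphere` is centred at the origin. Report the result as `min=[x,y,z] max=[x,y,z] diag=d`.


min=[10.600,1.700,11.100] max=[16.800,7.900,17.300] diag=10.739

A = translate([13.7, 4.8, 14.2]) sphere(r=1.9) → bbox [11.8,2.9,12.3] .. [15.6,6.7,16.1]
B = sphere(r=1.2) → bbox [-1.2,-1.2,-1.2] .. [1.2,1.2,1.2]
lo = A.lo+B.lo = [11.8-1.2, 2.9-1.2, 12.3-1.2] = [10.600,1.700,11.100]
hi = A.hi+B.hi = [15.6+1.2, 6.7+1.2, 16.1+1.2] = [16.800,7.900,17.300]
diag = √(6.2²+6.2²+6.2²) = √115.32 = 10.739


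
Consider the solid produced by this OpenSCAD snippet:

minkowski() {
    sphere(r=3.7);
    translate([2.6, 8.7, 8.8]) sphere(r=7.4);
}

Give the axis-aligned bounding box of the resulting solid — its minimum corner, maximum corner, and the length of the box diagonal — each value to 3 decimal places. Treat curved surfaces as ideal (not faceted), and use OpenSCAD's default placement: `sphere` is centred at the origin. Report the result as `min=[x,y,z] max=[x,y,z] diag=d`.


A = translate([2.6, 8.7, 8.8]) sphere(r=7.4) → bbox [-4.8,1.3,1.4] .. [10,16.1,16.2]
B = sphere(r=3.7) → bbox [-3.7,-3.7,-3.7] .. [3.7,3.7,3.7]
lo = A.lo+B.lo = [-4.8-3.7, 1.3-3.7, 1.4-3.7] = [-8.500,-2.400,-2.300]
hi = A.hi+B.hi = [10+3.7, 16.1+3.7, 16.2+3.7] = [13.700,19.800,19.900]
diag = √(22.2²+22.2²+22.2²) = √1478.52 = 38.452

min=[-8.500,-2.400,-2.300] max=[13.700,19.800,19.900] diag=38.452


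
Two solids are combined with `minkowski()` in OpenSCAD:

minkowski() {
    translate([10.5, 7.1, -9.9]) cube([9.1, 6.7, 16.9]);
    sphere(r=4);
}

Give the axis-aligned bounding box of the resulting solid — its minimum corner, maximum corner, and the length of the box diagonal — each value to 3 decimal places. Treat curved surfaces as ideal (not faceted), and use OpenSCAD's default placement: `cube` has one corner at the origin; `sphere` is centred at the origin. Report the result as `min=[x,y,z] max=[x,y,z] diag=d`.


A = translate([10.5, 7.1, -9.9]) cube([9.1, 6.7, 16.9]) → bbox [10.5,7.1,-9.9] .. [19.6,13.8,7]
B = sphere(r=4) → bbox [-4,-4,-4] .. [4,4,4]
lo = A.lo+B.lo = [10.5-4, 7.1-4, -9.9-4] = [6.500,3.100,-13.900]
hi = A.hi+B.hi = [19.6+4, 13.8+4, 7+4] = [23.600,17.800,11.000]
diag = √(17.1²+14.7²+24.9²) = √1128.51 = 33.593

min=[6.500,3.100,-13.900] max=[23.600,17.800,11.000] diag=33.593


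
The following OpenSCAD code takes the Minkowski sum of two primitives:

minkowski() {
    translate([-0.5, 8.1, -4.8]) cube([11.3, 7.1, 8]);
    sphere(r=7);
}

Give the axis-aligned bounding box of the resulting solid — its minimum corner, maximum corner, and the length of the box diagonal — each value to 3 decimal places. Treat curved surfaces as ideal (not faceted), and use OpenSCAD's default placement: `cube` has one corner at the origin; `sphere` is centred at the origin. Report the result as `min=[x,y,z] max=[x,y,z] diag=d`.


A = translate([-0.5, 8.1, -4.8]) cube([11.3, 7.1, 8]) → bbox [-0.5,8.1,-4.8] .. [10.8,15.2,3.2]
B = sphere(r=7) → bbox [-7,-7,-7] .. [7,7,7]
lo = A.lo+B.lo = [-0.5-7, 8.1-7, -4.8-7] = [-7.500,1.100,-11.800]
hi = A.hi+B.hi = [10.8+7, 15.2+7, 3.2+7] = [17.800,22.200,10.200]
diag = √(25.3²+21.1²+22²) = √1569.3 = 39.614

min=[-7.500,1.100,-11.800] max=[17.800,22.200,10.200] diag=39.614


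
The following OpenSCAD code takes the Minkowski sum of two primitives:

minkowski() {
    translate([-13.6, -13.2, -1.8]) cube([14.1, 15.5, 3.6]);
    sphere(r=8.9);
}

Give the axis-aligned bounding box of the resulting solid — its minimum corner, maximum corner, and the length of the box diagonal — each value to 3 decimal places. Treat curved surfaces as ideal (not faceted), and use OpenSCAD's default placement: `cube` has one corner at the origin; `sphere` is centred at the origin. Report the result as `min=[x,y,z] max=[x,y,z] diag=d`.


min=[-22.500,-22.100,-10.700] max=[9.400,11.200,10.700] diag=50.838

A = translate([-13.6, -13.2, -1.8]) cube([14.1, 15.5, 3.6]) → bbox [-13.6,-13.2,-1.8] .. [0.5,2.3,1.8]
B = sphere(r=8.9) → bbox [-8.9,-8.9,-8.9] .. [8.9,8.9,8.9]
lo = A.lo+B.lo = [-13.6-8.9, -13.2-8.9, -1.8-8.9] = [-22.500,-22.100,-10.700]
hi = A.hi+B.hi = [0.5+8.9, 2.3+8.9, 1.8+8.9] = [9.400,11.200,10.700]
diag = √(31.9²+33.3²+21.4²) = √2584.46 = 50.838


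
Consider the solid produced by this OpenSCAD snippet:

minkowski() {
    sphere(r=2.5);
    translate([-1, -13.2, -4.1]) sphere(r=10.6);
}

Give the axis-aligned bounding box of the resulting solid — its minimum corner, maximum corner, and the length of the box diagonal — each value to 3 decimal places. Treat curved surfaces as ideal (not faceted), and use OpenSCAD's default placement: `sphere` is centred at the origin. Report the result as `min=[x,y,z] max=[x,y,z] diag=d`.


A = translate([-1, -13.2, -4.1]) sphere(r=10.6) → bbox [-11.6,-23.8,-14.7] .. [9.6,-2.6,6.5]
B = sphere(r=2.5) → bbox [-2.5,-2.5,-2.5] .. [2.5,2.5,2.5]
lo = A.lo+B.lo = [-11.6-2.5, -23.8-2.5, -14.7-2.5] = [-14.100,-26.300,-17.200]
hi = A.hi+B.hi = [9.6+2.5, -2.6+2.5, 6.5+2.5] = [12.100,-0.100,9.000]
diag = √(26.2²+26.2²+26.2²) = √2059.32 = 45.380

min=[-14.100,-26.300,-17.200] max=[12.100,-0.100,9.000] diag=45.380


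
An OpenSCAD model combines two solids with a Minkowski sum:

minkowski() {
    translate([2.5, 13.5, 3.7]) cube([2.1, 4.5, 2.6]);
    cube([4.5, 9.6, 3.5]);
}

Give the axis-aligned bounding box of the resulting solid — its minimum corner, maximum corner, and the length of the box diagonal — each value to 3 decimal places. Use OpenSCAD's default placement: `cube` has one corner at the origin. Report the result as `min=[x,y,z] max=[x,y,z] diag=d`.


min=[2.500,13.500,3.700] max=[9.100,27.600,9.800] diag=16.721

A = translate([2.5, 13.5, 3.7]) cube([2.1, 4.5, 2.6]) → bbox [2.5,13.5,3.7] .. [4.6,18,6.3]
B = cube([4.5, 9.6, 3.5]) → bbox [0,0,0] .. [4.5,9.6,3.5]
lo = A.lo+B.lo = [2.5+0, 13.5+0, 3.7+0] = [2.500,13.500,3.700]
hi = A.hi+B.hi = [4.6+4.5, 18+9.6, 6.3+3.5] = [9.100,27.600,9.800]
diag = √(6.6²+14.1²+6.1²) = √279.58 = 16.721


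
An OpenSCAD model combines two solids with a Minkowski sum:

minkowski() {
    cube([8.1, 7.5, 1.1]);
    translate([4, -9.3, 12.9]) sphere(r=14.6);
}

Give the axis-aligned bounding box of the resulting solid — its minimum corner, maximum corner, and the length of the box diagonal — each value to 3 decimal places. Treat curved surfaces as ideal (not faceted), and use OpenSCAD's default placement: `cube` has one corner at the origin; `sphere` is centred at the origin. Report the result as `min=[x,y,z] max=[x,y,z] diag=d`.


A = translate([4, -9.3, 12.9]) sphere(r=14.6) → bbox [-10.6,-23.9,-1.7] .. [18.6,5.3,27.5]
B = cube([8.1, 7.5, 1.1]) → bbox [0,0,0] .. [8.1,7.5,1.1]
lo = A.lo+B.lo = [-10.6+0, -23.9+0, -1.7+0] = [-10.600,-23.900,-1.700]
hi = A.hi+B.hi = [18.6+8.1, 5.3+7.5, 27.5+1.1] = [26.700,12.800,28.600]
diag = √(37.3²+36.7²+30.3²) = √3656.27 = 60.467

min=[-10.600,-23.900,-1.700] max=[26.700,12.800,28.600] diag=60.467


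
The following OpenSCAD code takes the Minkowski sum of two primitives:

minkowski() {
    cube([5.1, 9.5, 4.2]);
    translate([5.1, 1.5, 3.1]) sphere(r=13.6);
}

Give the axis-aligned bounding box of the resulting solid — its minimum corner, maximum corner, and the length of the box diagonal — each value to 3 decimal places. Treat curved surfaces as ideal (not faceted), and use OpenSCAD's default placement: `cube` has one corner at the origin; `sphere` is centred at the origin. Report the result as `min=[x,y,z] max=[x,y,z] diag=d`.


A = translate([5.1, 1.5, 3.1]) sphere(r=13.6) → bbox [-8.5,-12.1,-10.5] .. [18.7,15.1,16.7]
B = cube([5.1, 9.5, 4.2]) → bbox [0,0,0] .. [5.1,9.5,4.2]
lo = A.lo+B.lo = [-8.5+0, -12.1+0, -10.5+0] = [-8.500,-12.100,-10.500]
hi = A.hi+B.hi = [18.7+5.1, 15.1+9.5, 16.7+4.2] = [23.800,24.600,20.900]
diag = √(32.3²+36.7²+31.4²) = √3376.14 = 58.105

min=[-8.500,-12.100,-10.500] max=[23.800,24.600,20.900] diag=58.105


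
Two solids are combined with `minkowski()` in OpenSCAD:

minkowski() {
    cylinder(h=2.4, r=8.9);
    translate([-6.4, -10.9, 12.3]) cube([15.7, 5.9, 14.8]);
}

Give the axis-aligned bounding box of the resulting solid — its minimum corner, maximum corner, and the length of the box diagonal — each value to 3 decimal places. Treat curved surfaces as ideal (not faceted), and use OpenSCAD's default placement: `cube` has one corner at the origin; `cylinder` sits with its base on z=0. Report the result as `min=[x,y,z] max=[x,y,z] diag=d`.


A = translate([-6.4, -10.9, 12.3]) cube([15.7, 5.9, 14.8]) → bbox [-6.4,-10.9,12.3] .. [9.3,-5,27.1]
B = cylinder(h=2.4, r=8.9) → bbox [-8.9,-8.9,0] .. [8.9,8.9,2.4]
lo = A.lo+B.lo = [-6.4-8.9, -10.9-8.9, 12.3+0] = [-15.300,-19.800,12.300]
hi = A.hi+B.hi = [9.3+8.9, -5+8.9, 27.1+2.4] = [18.200,3.900,29.500]
diag = √(33.5²+23.7²+17.2²) = √1979.78 = 44.495

min=[-15.300,-19.800,12.300] max=[18.200,3.900,29.500] diag=44.495


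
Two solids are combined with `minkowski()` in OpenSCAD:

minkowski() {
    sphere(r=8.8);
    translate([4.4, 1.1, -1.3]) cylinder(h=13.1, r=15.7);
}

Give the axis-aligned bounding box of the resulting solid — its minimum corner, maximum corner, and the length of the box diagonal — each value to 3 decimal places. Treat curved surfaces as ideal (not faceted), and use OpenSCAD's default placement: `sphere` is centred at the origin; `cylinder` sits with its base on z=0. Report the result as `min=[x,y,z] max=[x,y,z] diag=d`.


A = translate([4.4, 1.1, -1.3]) cylinder(h=13.1, r=15.7) → bbox [-11.3,-14.6,-1.3] .. [20.1,16.8,11.8]
B = sphere(r=8.8) → bbox [-8.8,-8.8,-8.8] .. [8.8,8.8,8.8]
lo = A.lo+B.lo = [-11.3-8.8, -14.6-8.8, -1.3-8.8] = [-20.100,-23.400,-10.100]
hi = A.hi+B.hi = [20.1+8.8, 16.8+8.8, 11.8+8.8] = [28.900,25.600,20.600]
diag = √(49²+49²+30.7²) = √5744.49 = 75.792

min=[-20.100,-23.400,-10.100] max=[28.900,25.600,20.600] diag=75.792


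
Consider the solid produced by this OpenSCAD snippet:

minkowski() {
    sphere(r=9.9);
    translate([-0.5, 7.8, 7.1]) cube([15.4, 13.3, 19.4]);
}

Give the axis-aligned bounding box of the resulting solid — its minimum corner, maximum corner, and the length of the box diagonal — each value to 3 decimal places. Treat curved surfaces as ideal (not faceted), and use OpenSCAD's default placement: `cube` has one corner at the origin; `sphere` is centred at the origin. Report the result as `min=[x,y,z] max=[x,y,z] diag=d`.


A = translate([-0.5, 7.8, 7.1]) cube([15.4, 13.3, 19.4]) → bbox [-0.5,7.8,7.1] .. [14.9,21.1,26.5]
B = sphere(r=9.9) → bbox [-9.9,-9.9,-9.9] .. [9.9,9.9,9.9]
lo = A.lo+B.lo = [-0.5-9.9, 7.8-9.9, 7.1-9.9] = [-10.400,-2.100,-2.800]
hi = A.hi+B.hi = [14.9+9.9, 21.1+9.9, 26.5+9.9] = [24.800,31.000,36.400]
diag = √(35.2²+33.1²+39.2²) = √3871.29 = 62.220

min=[-10.400,-2.100,-2.800] max=[24.800,31.000,36.400] diag=62.220


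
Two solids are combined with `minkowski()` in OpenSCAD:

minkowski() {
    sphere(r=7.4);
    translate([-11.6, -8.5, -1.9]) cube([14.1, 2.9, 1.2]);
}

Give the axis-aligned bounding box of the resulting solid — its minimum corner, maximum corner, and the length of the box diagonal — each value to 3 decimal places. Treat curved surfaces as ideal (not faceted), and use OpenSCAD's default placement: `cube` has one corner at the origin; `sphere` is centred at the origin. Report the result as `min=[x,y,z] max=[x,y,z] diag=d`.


A = translate([-11.6, -8.5, -1.9]) cube([14.1, 2.9, 1.2]) → bbox [-11.6,-8.5,-1.9] .. [2.5,-5.6,-0.7]
B = sphere(r=7.4) → bbox [-7.4,-7.4,-7.4] .. [7.4,7.4,7.4]
lo = A.lo+B.lo = [-11.6-7.4, -8.5-7.4, -1.9-7.4] = [-19.000,-15.900,-9.300]
hi = A.hi+B.hi = [2.5+7.4, -5.6+7.4, -0.7+7.4] = [9.900,1.800,6.700]
diag = √(28.9²+17.7²+16²) = √1404.5 = 37.477

min=[-19.000,-15.900,-9.300] max=[9.900,1.800,6.700] diag=37.477
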